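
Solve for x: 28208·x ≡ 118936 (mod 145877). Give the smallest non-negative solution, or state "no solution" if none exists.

First find gcd(28208, 145877):
145877 = 5×28208 + 4837
28208 = 5×4837 + 4023
4837 = 1×4023 + 814
4023 = 4×814 + 767
814 = 1×767 + 47
767 = 16×47 + 15
47 = 3×15 + 2
15 = 7×2 + 1
2 = 2×1 + 0
gcd = 1, so a unique solution mod 145877 exists.
Back-substitute for the Bézout coefficients:
1 = 15 − 7·2
1 = −7·47 + 22·15
1 = 22·767 − 359·47
1 = −359·814 + 381·767
1 = 381·4023 − 1883·814
1 = −1883·4837 + 2264·4023
1 = 2264·28208 − 13203·4837
1 = −13203·145877 + 68279·28208
So 28208·(68279) ≡ 1 (mod 145877), giving 28208⁻¹ ≡ 68279.
x ≡ 28208⁻¹·118936 ≡ 68279·118936 ≡ 4431 (mod 145877).

4431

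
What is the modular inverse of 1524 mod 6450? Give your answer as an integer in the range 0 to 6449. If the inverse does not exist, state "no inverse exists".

Euclidean algorithm on 6450, 1524:
6450 = 4×1524 + 354
1524 = 4×354 + 108
354 = 3×108 + 30
108 = 3×30 + 18
30 = 1×18 + 12
18 = 1×12 + 6
12 = 2×6 + 0
The gcd is 6, not 1, hence no inverse exists.

no inverse exists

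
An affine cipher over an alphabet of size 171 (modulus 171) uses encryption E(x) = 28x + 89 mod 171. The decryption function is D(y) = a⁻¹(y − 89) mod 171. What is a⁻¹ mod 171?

55

gcd(171, 28) by repeated division:
171 = 6·28 + 3
28 = 9·3 + 1
3 = 3·1 + 0
gcd = 1, so the inverse exists. Back-substitute:
1 = 28 − 9·3
1 = −9·171 + 55·28
So 28·55 ≡ 1 (mod 171).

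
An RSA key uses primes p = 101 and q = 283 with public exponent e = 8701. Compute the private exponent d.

901

φ(n) = (p−1)(q−1) = 100·282 = 28200.
Need d with 8701·d ≡ 1 (mod 28200). Apply the extended Euclidean algorithm:
28200 = 3×8701 + 2097
8701 = 4×2097 + 313
2097 = 6×313 + 219
313 = 1×219 + 94
219 = 2×94 + 31
94 = 3×31 + 1
31 = 31×1 + 0
Back-substitute:
1 = 94 − 3·31
1 = −3·219 + 7·94
1 = 7·313 − 10·219
1 = −10·2097 + 67·313
1 = 67·8701 − 278·2097
1 = −278·28200 + 901·8701
So 8701·901 ≡ 1 (mod 28200), hence d = 901.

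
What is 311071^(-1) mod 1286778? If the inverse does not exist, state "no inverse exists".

876253

Extended Euclidean algorithm:
1286778 = 4·311071 + 42494
311071 = 7·42494 + 13613
42494 = 3·13613 + 1655
13613 = 8·1655 + 373
1655 = 4·373 + 163
373 = 2·163 + 47
163 = 3·47 + 22
47 = 2·22 + 3
22 = 7·3 + 1
3 = 3·1 + 0
Since gcd(311071, 1286778) = 1, back-substitute to write 1 as a combination:
1 = 22 − 7·3
1 = −7·47 + 15·22
1 = 15·163 − 52·47
1 = −52·373 + 119·163
1 = 119·1655 − 528·373
1 = −528·13613 + 4343·1655
1 = 4343·42494 − 13557·13613
1 = −13557·311071 + 99242·42494
1 = 99242·1286778 − 410525·311071
Thus 311071·(-410525) ≡ 1 (mod 1286778); reducing, -410525 mod 1286778 = 876253.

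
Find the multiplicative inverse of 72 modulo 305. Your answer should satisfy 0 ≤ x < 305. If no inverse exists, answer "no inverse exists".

233

gcd(305, 72) by repeated division:
305 = 4·72 + 17
72 = 4·17 + 4
17 = 4·4 + 1
4 = 4·1 + 0
The gcd is 1. Working backward:
1 = 17 − 4·4
1 = −4·72 + 17·17
1 = 17·305 − 72·72
So 72·(-72) ≡ 1 (mod 305), and -72 ≡ 233 (mod 305).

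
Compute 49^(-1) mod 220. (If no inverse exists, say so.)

gcd(220, 49) by repeated division:
220 = 4·49 + 24
49 = 2·24 + 1
24 = 24·1 + 0
The gcd is 1. Working backward:
1 = 49 − 2·24
1 = −2·220 + 9·49
So 49·9 ≡ 1 (mod 220).

9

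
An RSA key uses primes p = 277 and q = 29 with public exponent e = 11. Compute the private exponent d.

6323

φ(n) = (p−1)(q−1) = 276·28 = 7728.
Need d with 11·d ≡ 1 (mod 7728). Apply the extended Euclidean algorithm:
7728 = 702·11 + 6
11 = 1·6 + 5
6 = 1·5 + 1
5 = 5·1 + 0
Back-substitute:
1 = 6 − 5
1 = −11 + 2·6
1 = 2·7728 − 1405·11
So 11·(-1405) ≡ 1 (mod 7728), hence d ≡ -1405 ≡ 6323 (mod 7728).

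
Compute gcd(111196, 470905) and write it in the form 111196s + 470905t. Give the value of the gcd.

Euclidean algorithm:
470905 = 4·111196 + 26121
111196 = 4·26121 + 6712
26121 = 3·6712 + 5985
6712 = 1·5985 + 727
5985 = 8·727 + 169
727 = 4·169 + 51
169 = 3·51 + 16
51 = 3·16 + 3
16 = 5·3 + 1
3 = 3·1 + 0
gcd(111196, 470905) = 1.
Back-substituting:
1 = 16 − 5·3
1 = −5·51 + 16·16
1 = 16·169 − 53·51
1 = −53·727 + 228·169
1 = 228·5985 − 1877·727
1 = −1877·6712 + 2105·5985
1 = 2105·26121 − 8192·6712
1 = −8192·111196 + 34873·26121
1 = 34873·470905 − 147684·111196
So 1 = (34873)·470905 + (-147684)·111196.

1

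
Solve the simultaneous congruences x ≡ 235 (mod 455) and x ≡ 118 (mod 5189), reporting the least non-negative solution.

67575

Write x = 235 + 455·k. Then 455·k ≡ 118 − 235 ≡ 5072 (mod 5189).
Need 455⁻¹ mod 5189. Extended Euclid on (5189, 455):
5189 = 11*455 + 184
455 = 2*184 + 87
184 = 2*87 + 10
87 = 8*10 + 7
10 = 1*7 + 3
7 = 2*3 + 1
3 = 3*1 + 0
Back-substitute:
1 = 7 − 2·3
1 = −2·10 + 3·7
1 = 3·87 − 26·10
1 = −26·184 + 55·87
1 = 55·455 − 136·184
1 = −136·5189 + 1551·455
455⁻¹ ≡ 1551 (mod 5189), so k ≡ 1551·5072 ≡ 148 (mod 5189).
x = 235 + 455·148 = 67575.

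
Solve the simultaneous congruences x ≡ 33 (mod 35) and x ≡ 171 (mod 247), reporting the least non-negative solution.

Write x = 33 + 35·k. Then 35·k ≡ 171 − 33 ≡ 138 (mod 247).
Need 35⁻¹ mod 247. Extended Euclid on (247, 35):
247 = 7×35 + 2
35 = 17×2 + 1
2 = 2×1 + 0
Back-substitute:
1 = 35 − 17·2
1 = −17·247 + 120·35
35⁻¹ ≡ 120 (mod 247), so k ≡ 120·138 ≡ 11 (mod 247).
x = 33 + 35·11 = 418.

418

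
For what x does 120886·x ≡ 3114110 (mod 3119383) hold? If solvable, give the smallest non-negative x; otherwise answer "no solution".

535827

First find gcd(120886, 3119383):
3119383 = 25*120886 + 97233
120886 = 1*97233 + 23653
97233 = 4*23653 + 2621
23653 = 9*2621 + 64
2621 = 40*64 + 61
64 = 1*61 + 3
61 = 20*3 + 1
3 = 3*1 + 0
gcd = 1, so a unique solution mod 3119383 exists.
Back-substitute for the Bézout coefficients:
1 = 61 − 20·3
1 = −20·64 + 21·61
1 = 21·2621 − 860·64
1 = −860·23653 + 7761·2621
1 = 7761·97233 − 31904·23653
1 = −31904·120886 + 39665·97233
1 = 39665·3119383 − 1023529·120886
So 120886·(-1023529) ≡ 1 (mod 3119383), giving 120886⁻¹ ≡ 2095854.
x ≡ 120886⁻¹·3114110 ≡ 2095854·3114110 ≡ 535827 (mod 3119383).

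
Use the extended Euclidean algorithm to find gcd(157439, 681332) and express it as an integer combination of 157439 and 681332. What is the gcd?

1

Repeated division:
681332 = 4×157439 + 51576
157439 = 3×51576 + 2711
51576 = 19×2711 + 67
2711 = 40×67 + 31
67 = 2×31 + 5
31 = 6×5 + 1
5 = 5×1 + 0
gcd(157439, 681332) = 1.
Express as a combination:
1 = 31 − 6·5
1 = −6·67 + 13·31
1 = 13·2711 − 526·67
1 = −526·51576 + 10007·2711
1 = 10007·157439 − 30547·51576
1 = −30547·681332 + 132195·157439
So 1 = (-30547)·681332 + (132195)·157439.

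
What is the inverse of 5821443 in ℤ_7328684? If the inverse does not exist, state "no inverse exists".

gcd(7328684, 5821443) by repeated division:
7328684 = 1*5821443 + 1507241
5821443 = 3*1507241 + 1299720
1507241 = 1*1299720 + 207521
1299720 = 6*207521 + 54594
207521 = 3*54594 + 43739
54594 = 1*43739 + 10855
43739 = 4*10855 + 319
10855 = 34*319 + 9
319 = 35*9 + 4
9 = 2*4 + 1
4 = 4*1 + 0
gcd = 1, so the inverse exists. Back-substitute:
1 = 9 − 2·4
1 = −2·319 + 71·9
1 = 71·10855 − 2416·319
1 = −2416·43739 + 9735·10855
1 = 9735·54594 − 12151·43739
1 = −12151·207521 + 46188·54594
1 = 46188·1299720 − 289279·207521
1 = −289279·1507241 + 335467·1299720
1 = 335467·5821443 − 1295680·1507241
1 = −1295680·7328684 + 1631147·5821443
So 5821443·1631147 ≡ 1 (mod 7328684).

1631147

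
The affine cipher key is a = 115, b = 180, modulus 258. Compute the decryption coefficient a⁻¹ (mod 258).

175

Apply the Euclidean algorithm to 258 and 115:
258 = 2·115 + 28
115 = 4·28 + 3
28 = 9·3 + 1
3 = 3·1 + 0
Since gcd(115, 258) = 1, back-substitute to write 1 as a combination:
1 = 28 − 9·3
1 = −9·115 + 37·28
1 = 37·258 − 83·115
So 115·(-83) ≡ 1 (mod 258), and -83 ≡ 175 (mod 258).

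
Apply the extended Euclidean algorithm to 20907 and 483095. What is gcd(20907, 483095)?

1

Apply Euclid's algorithm to 483095 and 20907:
483095 = 23*20907 + 2234
20907 = 9*2234 + 801
2234 = 2*801 + 632
801 = 1*632 + 169
632 = 3*169 + 125
169 = 1*125 + 44
125 = 2*44 + 37
44 = 1*37 + 7
37 = 5*7 + 2
7 = 3*2 + 1
2 = 2*1 + 0
gcd(20907, 483095) = 1.
Working backward:
1 = 7 − 3·2
1 = −3·37 + 16·7
1 = 16·44 − 19·37
1 = −19·125 + 54·44
1 = 54·169 − 73·125
1 = −73·632 + 273·169
1 = 273·801 − 346·632
1 = −346·2234 + 965·801
1 = 965·20907 − 9031·2234
1 = −9031·483095 + 208678·20907
So 1 = (-9031)·483095 + (208678)·20907.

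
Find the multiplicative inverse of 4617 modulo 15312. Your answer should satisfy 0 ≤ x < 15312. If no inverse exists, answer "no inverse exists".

no inverse exists

Euclidean algorithm on 15312, 4617:
15312 = 3×4617 + 1461
4617 = 3×1461 + 234
1461 = 6×234 + 57
234 = 4×57 + 6
57 = 9×6 + 3
6 = 2×3 + 0
gcd(4617, 15312) = 3 ≠ 1, so 4617 has no multiplicative inverse modulo 15312.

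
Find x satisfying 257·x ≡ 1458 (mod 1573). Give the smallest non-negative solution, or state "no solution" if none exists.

73

First find gcd(257, 1573):
1573 = 6·257 + 31
257 = 8·31 + 9
31 = 3·9 + 4
9 = 2·4 + 1
4 = 4·1 + 0
gcd = 1, so a unique solution mod 1573 exists.
Back-substitute for the Bézout coefficients:
1 = 9 − 2·4
1 = −2·31 + 7·9
1 = 7·257 − 58·31
1 = −58·1573 + 355·257
So 257·(355) ≡ 1 (mod 1573), giving 257⁻¹ ≡ 355.
x ≡ 257⁻¹·1458 ≡ 355·1458 ≡ 73 (mod 1573).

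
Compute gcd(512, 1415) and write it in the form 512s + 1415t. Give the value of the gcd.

Apply Euclid's algorithm to 1415 and 512:
1415 = 2×512 + 391
512 = 1×391 + 121
391 = 3×121 + 28
121 = 4×28 + 9
28 = 3×9 + 1
9 = 9×1 + 0
gcd(512, 1415) = 1.
Express as a combination:
1 = 28 − 3·9
1 = −3·121 + 13·28
1 = 13·391 − 42·121
1 = −42·512 + 55·391
1 = 55·1415 − 152·512
So 1 = (55)·1415 + (-152)·512.

1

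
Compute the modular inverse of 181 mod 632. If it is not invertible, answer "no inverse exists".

213

Extended Euclidean algorithm:
632 = 3*181 + 89
181 = 2*89 + 3
89 = 29*3 + 2
3 = 1*2 + 1
2 = 2*1 + 0
The gcd is 1. Working backward:
1 = 3 − 2
1 = −89 + 30·3
1 = 30·181 − 61·89
1 = −61·632 + 213·181
So 181·213 ≡ 1 (mod 632).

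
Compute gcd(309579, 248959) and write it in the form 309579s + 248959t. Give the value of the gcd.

Euclidean algorithm:
309579 = 1×248959 + 60620
248959 = 4×60620 + 6479
60620 = 9×6479 + 2309
6479 = 2×2309 + 1861
2309 = 1×1861 + 448
1861 = 4×448 + 69
448 = 6×69 + 34
69 = 2×34 + 1
34 = 34×1 + 0
gcd(309579, 248959) = 1.
Back-substituting:
1 = 69 − 2·34
1 = −2·448 + 13·69
1 = 13·1861 − 54·448
1 = −54·2309 + 67·1861
1 = 67·6479 − 188·2309
1 = −188·60620 + 1759·6479
1 = 1759·248959 − 7224·60620
1 = −7224·309579 + 8983·248959
So 1 = (-7224)·309579 + (8983)·248959.

1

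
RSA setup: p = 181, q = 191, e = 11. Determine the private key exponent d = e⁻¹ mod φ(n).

31091

φ(n) = (p−1)(q−1) = 180·190 = 34200.
Need d with 11·d ≡ 1 (mod 34200). Apply the extended Euclidean algorithm:
34200 = 3109×11 + 1
11 = 11×1 + 0
Back-substitute:
1 = 34200 − 3109·11
So 11·(-3109) ≡ 1 (mod 34200), hence d ≡ -3109 ≡ 31091 (mod 34200).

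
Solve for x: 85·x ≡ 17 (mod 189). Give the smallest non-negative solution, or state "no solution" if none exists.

38

First find gcd(85, 189):
189 = 2×85 + 19
85 = 4×19 + 9
19 = 2×9 + 1
9 = 9×1 + 0
gcd = 1, so a unique solution mod 189 exists.
Back-substitute for the Bézout coefficients:
1 = 19 − 2·9
1 = −2·85 + 9·19
1 = 9·189 − 20·85
So 85·(-20) ≡ 1 (mod 189), giving 85⁻¹ ≡ 169.
x ≡ 85⁻¹·17 ≡ 169·17 ≡ 38 (mod 189).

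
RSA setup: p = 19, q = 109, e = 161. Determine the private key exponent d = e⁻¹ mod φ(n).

809

φ(n) = (p−1)(q−1) = 18·108 = 1944.
Need d with 161·d ≡ 1 (mod 1944). Apply the extended Euclidean algorithm:
1944 = 12*161 + 12
161 = 13*12 + 5
12 = 2*5 + 2
5 = 2*2 + 1
2 = 2*1 + 0
Back-substitute:
1 = 5 − 2·2
1 = −2·12 + 5·5
1 = 5·161 − 67·12
1 = −67·1944 + 809·161
So 161·809 ≡ 1 (mod 1944), hence d = 809.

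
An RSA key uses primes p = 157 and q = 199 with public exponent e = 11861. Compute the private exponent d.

φ(n) = (p−1)(q−1) = 156·198 = 30888.
Need d with 11861·d ≡ 1 (mod 30888). Apply the extended Euclidean algorithm:
30888 = 2·11861 + 7166
11861 = 1·7166 + 4695
7166 = 1·4695 + 2471
4695 = 1·2471 + 2224
2471 = 1·2224 + 247
2224 = 9·247 + 1
247 = 247·1 + 0
Back-substitute:
1 = 2224 − 9·247
1 = −9·2471 + 10·2224
1 = 10·4695 − 19·2471
1 = −19·7166 + 29·4695
1 = 29·11861 − 48·7166
1 = −48·30888 + 125·11861
So 11861·125 ≡ 1 (mod 30888), hence d = 125.

125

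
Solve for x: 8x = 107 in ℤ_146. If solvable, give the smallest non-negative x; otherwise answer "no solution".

gcd(8, 146):
146 = 18*8 + 2
8 = 4*2 + 0
gcd = 2, but 2 ∤ 107, so the congruence has no solution.

no solution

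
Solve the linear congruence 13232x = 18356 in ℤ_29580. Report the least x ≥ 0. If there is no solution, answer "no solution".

3643

First find gcd(13232, 29580):
29580 = 2·13232 + 3116
13232 = 4·3116 + 768
3116 = 4·768 + 44
768 = 17·44 + 20
44 = 2·20 + 4
20 = 5·4 + 0
gcd = 4 and 4 | 18356, so solutions exist. Divide through by 4: 3308x ≡ 4589 (mod 7395).
Now find 3308⁻¹ mod 7395:
7395 = 2·3308 + 779
3308 = 4·779 + 192
779 = 4·192 + 11
192 = 17·11 + 5
11 = 2·5 + 1
5 = 5·1 + 0
Back-substitute:
1 = 11 − 2·5
1 = −2·192 + 35·11
1 = 35·779 − 142·192
1 = −142·3308 + 603·779
1 = 603·7395 − 1348·3308
So 3308·(-1348) ≡ 1 (mod 7395), i.e. 3308⁻¹ ≡ 6047.
Then x ≡ 6047·4589 ≡ 3643 (mod 7395); the smallest non-negative solution is x = 3643.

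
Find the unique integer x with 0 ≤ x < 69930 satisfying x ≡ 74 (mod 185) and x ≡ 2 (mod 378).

Write x = 74 + 185·k. Then 185·k ≡ 2 − 74 ≡ 306 (mod 378).
Need 185⁻¹ mod 378. Extended Euclid on (378, 185):
378 = 2·185 + 8
185 = 23·8 + 1
8 = 8·1 + 0
Back-substitute:
1 = 185 − 23·8
1 = −23·378 + 47·185
185⁻¹ ≡ 47 (mod 378), so k ≡ 47·306 ≡ 18 (mod 378).
x = 74 + 185·18 = 3404.

3404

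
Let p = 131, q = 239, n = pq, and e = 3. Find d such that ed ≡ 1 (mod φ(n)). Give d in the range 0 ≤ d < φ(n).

φ(n) = (p−1)(q−1) = 130·238 = 30940.
Need d with 3·d ≡ 1 (mod 30940). Apply the extended Euclidean algorithm:
30940 = 10313*3 + 1
3 = 3*1 + 0
Back-substitute:
1 = 30940 − 10313·3
So 3·(-10313) ≡ 1 (mod 30940), hence d ≡ -10313 ≡ 20627 (mod 30940).

20627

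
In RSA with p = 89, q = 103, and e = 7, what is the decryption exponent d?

φ(n) = (p−1)(q−1) = 88·102 = 8976.
Need d with 7·d ≡ 1 (mod 8976). Apply the extended Euclidean algorithm:
8976 = 1282×7 + 2
7 = 3×2 + 1
2 = 2×1 + 0
Back-substitute:
1 = 7 − 3·2
1 = −3·8976 + 3847·7
So 7·3847 ≡ 1 (mod 8976), hence d = 3847.

3847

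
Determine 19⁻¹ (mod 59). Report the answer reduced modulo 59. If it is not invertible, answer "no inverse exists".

Run Euclid on (59, 19):
59 = 3*19 + 2
19 = 9*2 + 1
2 = 2*1 + 0
The gcd is 1. Working backward:
1 = 19 − 9·2
1 = −9·59 + 28·19
So 19·28 ≡ 1 (mod 59).

28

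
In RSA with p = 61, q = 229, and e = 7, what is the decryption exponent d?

φ(n) = (p−1)(q−1) = 60·228 = 13680.
Need d with 7·d ≡ 1 (mod 13680). Apply the extended Euclidean algorithm:
13680 = 1954×7 + 2
7 = 3×2 + 1
2 = 2×1 + 0
Back-substitute:
1 = 7 − 3·2
1 = −3·13680 + 5863·7
So 7·5863 ≡ 1 (mod 13680), hence d = 5863.

5863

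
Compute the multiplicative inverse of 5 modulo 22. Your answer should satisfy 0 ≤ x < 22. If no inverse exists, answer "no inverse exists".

9

gcd(22, 5) by repeated division:
22 = 4*5 + 2
5 = 2*2 + 1
2 = 2*1 + 0
Since gcd(5, 22) = 1, back-substitute to write 1 as a combination:
1 = 5 − 2·2
1 = −2·22 + 9·5
So 5·9 ≡ 1 (mod 22).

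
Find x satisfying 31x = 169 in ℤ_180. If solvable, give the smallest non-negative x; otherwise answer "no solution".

139

First find gcd(31, 180):
180 = 5*31 + 25
31 = 1*25 + 6
25 = 4*6 + 1
6 = 6*1 + 0
gcd = 1, so a unique solution mod 180 exists.
Back-substitute for the Bézout coefficients:
1 = 25 − 4·6
1 = −4·31 + 5·25
1 = 5·180 − 29·31
So 31·(-29) ≡ 1 (mod 180), giving 31⁻¹ ≡ 151.
x ≡ 31⁻¹·169 ≡ 151·169 ≡ 139 (mod 180).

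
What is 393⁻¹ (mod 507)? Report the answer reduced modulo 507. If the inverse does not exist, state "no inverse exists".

Compute gcd(393, 507):
507 = 1×393 + 114
393 = 3×114 + 51
114 = 2×51 + 12
51 = 4×12 + 3
12 = 4×3 + 0
The gcd is 3, not 1, hence no inverse exists.

no inverse exists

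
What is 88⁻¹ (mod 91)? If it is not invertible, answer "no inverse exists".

30

gcd(91, 88) by repeated division:
91 = 1·88 + 3
88 = 29·3 + 1
3 = 3·1 + 0
The gcd is 1. Working backward:
1 = 88 − 29·3
1 = −29·91 + 30·88
So 88·30 ≡ 1 (mod 91).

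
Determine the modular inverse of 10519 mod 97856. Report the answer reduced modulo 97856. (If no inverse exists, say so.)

43751

Extended Euclidean algorithm:
97856 = 9·10519 + 3185
10519 = 3·3185 + 964
3185 = 3·964 + 293
964 = 3·293 + 85
293 = 3·85 + 38
85 = 2·38 + 9
38 = 4·9 + 2
9 = 4·2 + 1
2 = 2·1 + 0
The gcd is 1. Working backward:
1 = 9 − 4·2
1 = −4·38 + 17·9
1 = 17·85 − 38·38
1 = −38·293 + 131·85
1 = 131·964 − 431·293
1 = −431·3185 + 1424·964
1 = 1424·10519 − 4703·3185
1 = −4703·97856 + 43751·10519
So 10519·43751 ≡ 1 (mod 97856).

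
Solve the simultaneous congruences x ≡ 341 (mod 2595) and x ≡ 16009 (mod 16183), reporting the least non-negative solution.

8576816

Write x = 341 + 2595·k. Then 2595·k ≡ 16009 − 341 ≡ 15668 (mod 16183).
Need 2595⁻¹ mod 16183. Extended Euclid on (16183, 2595):
16183 = 6·2595 + 613
2595 = 4·613 + 143
613 = 4·143 + 41
143 = 3·41 + 20
41 = 2·20 + 1
20 = 20·1 + 0
Back-substitute:
1 = 41 − 2·20
1 = −2·143 + 7·41
1 = 7·613 − 30·143
1 = −30·2595 + 127·613
1 = 127·16183 − 792·2595
2595⁻¹ ≡ 15391 (mod 16183), so k ≡ 15391·15668 ≡ 3305 (mod 16183).
x = 341 + 2595·3305 = 8576816.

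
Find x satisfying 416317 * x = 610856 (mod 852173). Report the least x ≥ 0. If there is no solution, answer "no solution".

503635

First find gcd(416317, 852173):
852173 = 2×416317 + 19539
416317 = 21×19539 + 5998
19539 = 3×5998 + 1545
5998 = 3×1545 + 1363
1545 = 1×1363 + 182
1363 = 7×182 + 89
182 = 2×89 + 4
89 = 22×4 + 1
4 = 4×1 + 0
gcd = 1, so a unique solution mod 852173 exists.
Back-substitute for the Bézout coefficients:
1 = 89 − 22·4
1 = −22·182 + 45·89
1 = 45·1363 − 337·182
1 = −337·1545 + 382·1363
1 = 382·5998 − 1483·1545
1 = −1483·19539 + 4831·5998
1 = 4831·416317 − 102934·19539
1 = −102934·852173 + 210699·416317
So 416317·(210699) ≡ 1 (mod 852173), giving 416317⁻¹ ≡ 210699.
x ≡ 416317⁻¹·610856 ≡ 210699·610856 ≡ 503635 (mod 852173).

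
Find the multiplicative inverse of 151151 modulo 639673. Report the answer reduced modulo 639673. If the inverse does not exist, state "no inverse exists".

439448

Extended Euclidean algorithm:
639673 = 4×151151 + 35069
151151 = 4×35069 + 10875
35069 = 3×10875 + 2444
10875 = 4×2444 + 1099
2444 = 2×1099 + 246
1099 = 4×246 + 115
246 = 2×115 + 16
115 = 7×16 + 3
16 = 5×3 + 1
3 = 3×1 + 0
The gcd is 1. Working backward:
1 = 16 − 5·3
1 = −5·115 + 36·16
1 = 36·246 − 77·115
1 = −77·1099 + 344·246
1 = 344·2444 − 765·1099
1 = −765·10875 + 3404·2444
1 = 3404·35069 − 10977·10875
1 = −10977·151151 + 47312·35069
1 = 47312·639673 − 200225·151151
So 151151·(-200225) ≡ 1 (mod 639673), and -200225 ≡ 439448 (mod 639673).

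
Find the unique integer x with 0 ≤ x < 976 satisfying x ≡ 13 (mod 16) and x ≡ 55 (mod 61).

909

Write x = 13 + 16·k. Then 16·k ≡ 55 − 13 ≡ 42 (mod 61).
Need 16⁻¹ mod 61. Extended Euclid on (61, 16):
61 = 3*16 + 13
16 = 1*13 + 3
13 = 4*3 + 1
3 = 3*1 + 0
Back-substitute:
1 = 13 − 4·3
1 = −4·16 + 5·13
1 = 5·61 − 19·16
16⁻¹ ≡ 42 (mod 61), so k ≡ 42·42 ≡ 56 (mod 61).
x = 13 + 16·56 = 909.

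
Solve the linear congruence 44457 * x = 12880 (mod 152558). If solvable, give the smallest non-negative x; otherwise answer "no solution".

First find gcd(44457, 152558):
152558 = 3×44457 + 19187
44457 = 2×19187 + 6083
19187 = 3×6083 + 938
6083 = 6×938 + 455
938 = 2×455 + 28
455 = 16×28 + 7
28 = 4×7 + 0
gcd = 7 and 7 | 12880, so solutions exist. Divide through by 7: 6351x ≡ 1840 (mod 21794).
Now find 6351⁻¹ mod 21794:
21794 = 3*6351 + 2741
6351 = 2*2741 + 869
2741 = 3*869 + 134
869 = 6*134 + 65
134 = 2*65 + 4
65 = 16*4 + 1
4 = 4*1 + 0
Back-substitute:
1 = 65 − 16·4
1 = −16·134 + 33·65
1 = 33·869 − 214·134
1 = −214·2741 + 675·869
1 = 675·6351 − 1564·2741
1 = −1564·21794 + 5367·6351
So 6351⁻¹ ≡ 5367 (mod 21794).
Then x ≡ 5367·1840 ≡ 2598 (mod 21794); the smallest non-negative solution is x = 2598.

2598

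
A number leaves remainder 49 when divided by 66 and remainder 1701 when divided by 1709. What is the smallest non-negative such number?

66643

Write x = 49 + 66·k. Then 66·k ≡ 1701 − 49 ≡ 1652 (mod 1709).
Need 66⁻¹ mod 1709. Extended Euclid on (1709, 66):
1709 = 25·66 + 59
66 = 1·59 + 7
59 = 8·7 + 3
7 = 2·3 + 1
3 = 3·1 + 0
Back-substitute:
1 = 7 − 2·3
1 = −2·59 + 17·7
1 = 17·66 − 19·59
1 = −19·1709 + 492·66
66⁻¹ ≡ 492 (mod 1709), so k ≡ 492·1652 ≡ 1009 (mod 1709).
x = 49 + 66·1009 = 66643.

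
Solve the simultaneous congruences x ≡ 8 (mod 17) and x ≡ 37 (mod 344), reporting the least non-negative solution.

Write x = 8 + 17·k. Then 17·k ≡ 37 − 8 ≡ 29 (mod 344).
Need 17⁻¹ mod 344. Extended Euclid on (344, 17):
344 = 20·17 + 4
17 = 4·4 + 1
4 = 4·1 + 0
Back-substitute:
1 = 17 − 4·4
1 = −4·344 + 81·17
17⁻¹ ≡ 81 (mod 344), so k ≡ 81·29 ≡ 285 (mod 344).
x = 8 + 17·285 = 4853.

4853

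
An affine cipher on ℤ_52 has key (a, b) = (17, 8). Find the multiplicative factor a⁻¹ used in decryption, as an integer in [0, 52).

Apply the Euclidean algorithm to 52 and 17:
52 = 3*17 + 1
17 = 17*1 + 0
gcd = 1, so the inverse exists. Back-substitute:
1 = 52 − 3·17
Thus 17·(-3) ≡ 1 (mod 52); reducing, -3 mod 52 = 49.

49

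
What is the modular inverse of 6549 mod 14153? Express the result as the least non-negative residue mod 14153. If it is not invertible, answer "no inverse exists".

Extended Euclidean algorithm:
14153 = 2×6549 + 1055
6549 = 6×1055 + 219
1055 = 4×219 + 179
219 = 1×179 + 40
179 = 4×40 + 19
40 = 2×19 + 2
19 = 9×2 + 1
2 = 2×1 + 0
gcd = 1, so the inverse exists. Back-substitute:
1 = 19 − 9·2
1 = −9·40 + 19·19
1 = 19·179 − 85·40
1 = −85·219 + 104·179
1 = 104·1055 − 501·219
1 = −501·6549 + 3110·1055
1 = 3110·14153 − 6721·6549
Thus 6549·(-6721) ≡ 1 (mod 14153); reducing, -6721 mod 14153 = 7432.

7432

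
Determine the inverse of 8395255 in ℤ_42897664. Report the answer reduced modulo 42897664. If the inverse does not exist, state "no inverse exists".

gcd(42897664, 8395255) by repeated division:
42897664 = 5×8395255 + 921389
8395255 = 9×921389 + 102754
921389 = 8×102754 + 99357
102754 = 1×99357 + 3397
99357 = 29×3397 + 844
3397 = 4×844 + 21
844 = 40×21 + 4
21 = 5×4 + 1
4 = 4×1 + 0
The gcd is 1. Working backward:
1 = 21 − 5·4
1 = −5·844 + 201·21
1 = 201·3397 − 809·844
1 = −809·99357 + 23662·3397
1 = 23662·102754 − 24471·99357
1 = −24471·921389 + 219430·102754
1 = 219430·8395255 − 1999341·921389
1 = −1999341·42897664 + 10216135·8395255
So 8395255·10216135 ≡ 1 (mod 42897664).

10216135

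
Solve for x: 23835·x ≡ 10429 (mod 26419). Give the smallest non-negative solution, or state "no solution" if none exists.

First find gcd(23835, 26419):
26419 = 1·23835 + 2584
23835 = 9·2584 + 579
2584 = 4·579 + 268
579 = 2·268 + 43
268 = 6·43 + 10
43 = 4·10 + 3
10 = 3·3 + 1
3 = 3·1 + 0
gcd = 1, so a unique solution mod 26419 exists.
Back-substitute for the Bézout coefficients:
1 = 10 − 3·3
1 = −3·43 + 13·10
1 = 13·268 − 81·43
1 = −81·579 + 175·268
1 = 175·2584 − 781·579
1 = −781·23835 + 7204·2584
1 = 7204·26419 − 7985·23835
So 23835·(-7985) ≡ 1 (mod 26419), giving 23835⁻¹ ≡ 18434.
x ≡ 23835⁻¹·10429 ≡ 18434·10429 ≡ 23542 (mod 26419).

23542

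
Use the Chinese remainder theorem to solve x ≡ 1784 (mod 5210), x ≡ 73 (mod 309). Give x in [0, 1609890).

1257394

Write x = 1784 + 5210·k. Then 5210·k ≡ 73 − 1784 ≡ 143 (mod 309).
Need 5210⁻¹ mod 309. Extended Euclid on (309, 266):
309 = 1*266 + 43
266 = 6*43 + 8
43 = 5*8 + 3
8 = 2*3 + 2
3 = 1*2 + 1
2 = 2*1 + 0
Back-substitute:
1 = 3 − 2
1 = −8 + 3·3
1 = 3·43 − 16·8
1 = −16·266 + 99·43
1 = 99·309 − 115·266
5210⁻¹ ≡ 194 (mod 309), so k ≡ 194·143 ≡ 241 (mod 309).
x = 1784 + 5210·241 = 1257394.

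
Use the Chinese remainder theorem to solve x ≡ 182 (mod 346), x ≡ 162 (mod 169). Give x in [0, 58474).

Write x = 182 + 346·k. Then 346·k ≡ 162 − 182 ≡ 149 (mod 169).
Need 346⁻¹ mod 169. Extended Euclid on (169, 8):
169 = 21×8 + 1
8 = 8×1 + 0
Back-substitute:
1 = 169 − 21·8
346⁻¹ ≡ 148 (mod 169), so k ≡ 148·149 ≡ 82 (mod 169).
x = 182 + 346·82 = 28554.

28554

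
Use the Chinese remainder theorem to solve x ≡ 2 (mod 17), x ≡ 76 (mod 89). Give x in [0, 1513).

699

Write x = 2 + 17·k. Then 17·k ≡ 76 − 2 ≡ 74 (mod 89).
Need 17⁻¹ mod 89. Extended Euclid on (89, 17):
89 = 5·17 + 4
17 = 4·4 + 1
4 = 4·1 + 0
Back-substitute:
1 = 17 − 4·4
1 = −4·89 + 21·17
17⁻¹ ≡ 21 (mod 89), so k ≡ 21·74 ≡ 41 (mod 89).
x = 2 + 17·41 = 699.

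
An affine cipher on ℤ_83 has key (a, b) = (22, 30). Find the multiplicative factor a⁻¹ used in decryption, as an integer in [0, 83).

34

Extended Euclidean algorithm:
83 = 3×22 + 17
22 = 1×17 + 5
17 = 3×5 + 2
5 = 2×2 + 1
2 = 2×1 + 0
The gcd is 1. Working backward:
1 = 5 − 2·2
1 = −2·17 + 7·5
1 = 7·22 − 9·17
1 = −9·83 + 34·22
So 22·34 ≡ 1 (mod 83).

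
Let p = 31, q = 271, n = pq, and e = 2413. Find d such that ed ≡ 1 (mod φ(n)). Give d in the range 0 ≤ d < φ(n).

1477

φ(n) = (p−1)(q−1) = 30·270 = 8100.
Need d with 2413·d ≡ 1 (mod 8100). Apply the extended Euclidean algorithm:
8100 = 3·2413 + 861
2413 = 2·861 + 691
861 = 1·691 + 170
691 = 4·170 + 11
170 = 15·11 + 5
11 = 2·5 + 1
5 = 5·1 + 0
Back-substitute:
1 = 11 − 2·5
1 = −2·170 + 31·11
1 = 31·691 − 126·170
1 = −126·861 + 157·691
1 = 157·2413 − 440·861
1 = −440·8100 + 1477·2413
So 2413·1477 ≡ 1 (mod 8100), hence d = 1477.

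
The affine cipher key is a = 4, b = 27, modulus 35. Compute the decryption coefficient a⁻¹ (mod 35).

Apply the Euclidean algorithm to 35 and 4:
35 = 8·4 + 3
4 = 1·3 + 1
3 = 3·1 + 0
gcd = 1, so the inverse exists. Back-substitute:
1 = 4 − 3
1 = −35 + 9·4
So 4·9 ≡ 1 (mod 35).

9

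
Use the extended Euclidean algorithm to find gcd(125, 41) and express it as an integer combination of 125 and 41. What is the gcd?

Apply Euclid's algorithm to 125 and 41:
125 = 3*41 + 2
41 = 20*2 + 1
2 = 2*1 + 0
gcd(125, 41) = 1.
Working backward:
1 = 41 − 20·2
1 = −20·125 + 61·41
So 1 = (-20)·125 + (61)·41.

1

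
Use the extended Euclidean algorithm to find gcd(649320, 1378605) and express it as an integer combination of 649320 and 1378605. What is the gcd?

Euclidean algorithm:
1378605 = 2·649320 + 79965
649320 = 8·79965 + 9600
79965 = 8·9600 + 3165
9600 = 3·3165 + 105
3165 = 30·105 + 15
105 = 7·15 + 0
gcd(649320, 1378605) = 15.
Working backward:
15 = 3165 − 30·105
15 = −30·9600 + 91·3165
15 = 91·79965 − 758·9600
15 = −758·649320 + 6155·79965
15 = 6155·1378605 − 13068·649320
So 15 = (6155)·1378605 + (-13068)·649320.

15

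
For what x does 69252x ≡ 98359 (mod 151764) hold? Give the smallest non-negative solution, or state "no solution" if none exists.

no solution

gcd(69252, 151764):
151764 = 2×69252 + 13260
69252 = 5×13260 + 2952
13260 = 4×2952 + 1452
2952 = 2×1452 + 48
1452 = 30×48 + 12
48 = 4×12 + 0
gcd = 12, but 12 ∤ 98359, so the congruence has no solution.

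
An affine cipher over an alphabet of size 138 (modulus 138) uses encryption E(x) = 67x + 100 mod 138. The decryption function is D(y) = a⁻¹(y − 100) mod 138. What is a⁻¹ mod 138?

103

Extended Euclidean algorithm:
138 = 2*67 + 4
67 = 16*4 + 3
4 = 1*3 + 1
3 = 3*1 + 0
Since gcd(67, 138) = 1, back-substitute to write 1 as a combination:
1 = 4 − 3
1 = −67 + 17·4
1 = 17·138 − 35·67
Hence 67⁻¹ ≡ -35 ≡ 103 (mod 138).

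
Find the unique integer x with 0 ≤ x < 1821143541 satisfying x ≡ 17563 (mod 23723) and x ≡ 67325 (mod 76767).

Write x = 17563 + 23723·k. Then 23723·k ≡ 67325 − 17563 ≡ 49762 (mod 76767).
Need 23723⁻¹ mod 76767. Extended Euclid on (76767, 23723):
76767 = 3×23723 + 5598
23723 = 4×5598 + 1331
5598 = 4×1331 + 274
1331 = 4×274 + 235
274 = 1×235 + 39
235 = 6×39 + 1
39 = 39×1 + 0
Back-substitute:
1 = 235 − 6·39
1 = −6·274 + 7·235
1 = 7·1331 − 34·274
1 = −34·5598 + 143·1331
1 = 143·23723 − 606·5598
1 = −606·76767 + 1961·23723
23723⁻¹ ≡ 1961 (mod 76767), so k ≡ 1961·49762 ≡ 12425 (mod 76767).
x = 17563 + 23723·12425 = 294775838.

294775838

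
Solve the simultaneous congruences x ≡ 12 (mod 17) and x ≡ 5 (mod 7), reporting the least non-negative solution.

12

Write x = 12 + 17·k. Then 17·k ≡ 5 − 12 ≡ 0 (mod 7).
Need 17⁻¹ mod 7. Extended Euclid on (7, 3):
7 = 2·3 + 1
3 = 3·1 + 0
Back-substitute:
1 = 7 − 2·3
17⁻¹ ≡ 5 (mod 7), so k ≡ 5·0 ≡ 0 (mod 7).
x = 12 + 17·0 = 12.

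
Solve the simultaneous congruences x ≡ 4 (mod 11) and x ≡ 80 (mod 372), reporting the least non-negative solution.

Write x = 4 + 11·k. Then 11·k ≡ 80 − 4 ≡ 76 (mod 372).
Need 11⁻¹ mod 372. Extended Euclid on (372, 11):
372 = 33·11 + 9
11 = 1·9 + 2
9 = 4·2 + 1
2 = 2·1 + 0
Back-substitute:
1 = 9 − 4·2
1 = −4·11 + 5·9
1 = 5·372 − 169·11
11⁻¹ ≡ 203 (mod 372), so k ≡ 203·76 ≡ 176 (mod 372).
x = 4 + 11·176 = 1940.

1940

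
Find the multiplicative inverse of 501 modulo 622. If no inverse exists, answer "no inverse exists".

gcd(622, 501) by repeated division:
622 = 1*501 + 121
501 = 4*121 + 17
121 = 7*17 + 2
17 = 8*2 + 1
2 = 2*1 + 0
Since gcd(501, 622) = 1, back-substitute to write 1 as a combination:
1 = 17 − 8·2
1 = −8·121 + 57·17
1 = 57·501 − 236·121
1 = −236·622 + 293·501
So 501·293 ≡ 1 (mod 622).

293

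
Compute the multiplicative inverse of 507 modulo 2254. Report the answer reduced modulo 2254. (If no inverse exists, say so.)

Apply the Euclidean algorithm to 2254 and 507:
2254 = 4·507 + 226
507 = 2·226 + 55
226 = 4·55 + 6
55 = 9·6 + 1
6 = 6·1 + 0
gcd = 1, so the inverse exists. Back-substitute:
1 = 55 − 9·6
1 = −9·226 + 37·55
1 = 37·507 − 83·226
1 = −83·2254 + 369·507
So 507·369 ≡ 1 (mod 2254).

369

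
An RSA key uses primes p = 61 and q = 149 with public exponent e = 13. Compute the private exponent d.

φ(n) = (p−1)(q−1) = 60·148 = 8880.
Need d with 13·d ≡ 1 (mod 8880). Apply the extended Euclidean algorithm:
8880 = 683·13 + 1
13 = 13·1 + 0
Back-substitute:
1 = 8880 − 683·13
So 13·(-683) ≡ 1 (mod 8880), hence d ≡ -683 ≡ 8197 (mod 8880).

8197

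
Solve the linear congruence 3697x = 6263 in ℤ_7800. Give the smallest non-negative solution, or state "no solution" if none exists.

1679

First find gcd(3697, 7800):
7800 = 2×3697 + 406
3697 = 9×406 + 43
406 = 9×43 + 19
43 = 2×19 + 5
19 = 3×5 + 4
5 = 1×4 + 1
4 = 4×1 + 0
gcd = 1, so a unique solution mod 7800 exists.
Back-substitute for the Bézout coefficients:
1 = 5 − 4
1 = −19 + 4·5
1 = 4·43 − 9·19
1 = −9·406 + 85·43
1 = 85·3697 − 774·406
1 = −774·7800 + 1633·3697
So 3697·(1633) ≡ 1 (mod 7800), giving 3697⁻¹ ≡ 1633.
x ≡ 3697⁻¹·6263 ≡ 1633·6263 ≡ 1679 (mod 7800).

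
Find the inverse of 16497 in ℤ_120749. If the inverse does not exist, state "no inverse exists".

Extended Euclidean algorithm:
120749 = 7×16497 + 5270
16497 = 3×5270 + 687
5270 = 7×687 + 461
687 = 1×461 + 226
461 = 2×226 + 9
226 = 25×9 + 1
9 = 9×1 + 0
The gcd is 1. Working backward:
1 = 226 − 25·9
1 = −25·461 + 51·226
1 = 51·687 − 76·461
1 = −76·5270 + 583·687
1 = 583·16497 − 1825·5270
1 = −1825·120749 + 13358·16497
So 16497·13358 ≡ 1 (mod 120749).

13358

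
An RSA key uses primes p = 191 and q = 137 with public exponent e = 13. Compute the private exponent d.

φ(n) = (p−1)(q−1) = 190·136 = 25840.
Need d with 13·d ≡ 1 (mod 25840). Apply the extended Euclidean algorithm:
25840 = 1987·13 + 9
13 = 1·9 + 4
9 = 2·4 + 1
4 = 4·1 + 0
Back-substitute:
1 = 9 − 2·4
1 = −2·13 + 3·9
1 = 3·25840 − 5963·13
So 13·(-5963) ≡ 1 (mod 25840), hence d ≡ -5963 ≡ 19877 (mod 25840).

19877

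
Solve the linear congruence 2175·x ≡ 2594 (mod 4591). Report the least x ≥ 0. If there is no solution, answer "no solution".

2093

First find gcd(2175, 4591):
4591 = 2·2175 + 241
2175 = 9·241 + 6
241 = 40·6 + 1
6 = 6·1 + 0
gcd = 1, so a unique solution mod 4591 exists.
Back-substitute for the Bézout coefficients:
1 = 241 − 40·6
1 = −40·2175 + 361·241
1 = 361·4591 − 762·2175
So 2175·(-762) ≡ 1 (mod 4591), giving 2175⁻¹ ≡ 3829.
x ≡ 2175⁻¹·2594 ≡ 3829·2594 ≡ 2093 (mod 4591).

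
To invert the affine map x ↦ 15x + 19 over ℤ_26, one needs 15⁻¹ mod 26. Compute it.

7

Extended Euclidean algorithm:
26 = 1*15 + 11
15 = 1*11 + 4
11 = 2*4 + 3
4 = 1*3 + 1
3 = 3*1 + 0
gcd = 1, so the inverse exists. Back-substitute:
1 = 4 − 3
1 = −11 + 3·4
1 = 3·15 − 4·11
1 = −4·26 + 7·15
So 15·7 ≡ 1 (mod 26).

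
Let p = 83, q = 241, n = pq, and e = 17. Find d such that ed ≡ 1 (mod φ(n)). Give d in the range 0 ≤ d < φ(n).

φ(n) = (p−1)(q−1) = 82·240 = 19680.
Need d with 17·d ≡ 1 (mod 19680). Apply the extended Euclidean algorithm:
19680 = 1157×17 + 11
17 = 1×11 + 6
11 = 1×6 + 5
6 = 1×5 + 1
5 = 5×1 + 0
Back-substitute:
1 = 6 − 5
1 = −11 + 2·6
1 = 2·17 − 3·11
1 = −3·19680 + 3473·17
So 17·3473 ≡ 1 (mod 19680), hence d = 3473.

3473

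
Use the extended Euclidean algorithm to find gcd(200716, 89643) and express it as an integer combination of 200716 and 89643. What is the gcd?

1

Euclidean algorithm:
200716 = 2×89643 + 21430
89643 = 4×21430 + 3923
21430 = 5×3923 + 1815
3923 = 2×1815 + 293
1815 = 6×293 + 57
293 = 5×57 + 8
57 = 7×8 + 1
8 = 8×1 + 0
gcd(200716, 89643) = 1.
Express as a combination:
1 = 57 − 7·8
1 = −7·293 + 36·57
1 = 36·1815 − 223·293
1 = −223·3923 + 482·1815
1 = 482·21430 − 2633·3923
1 = −2633·89643 + 11014·21430
1 = 11014·200716 − 24661·89643
So 1 = (11014)·200716 + (-24661)·89643.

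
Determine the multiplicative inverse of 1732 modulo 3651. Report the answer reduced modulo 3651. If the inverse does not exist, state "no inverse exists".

Run Euclid on (3651, 1732):
3651 = 2*1732 + 187
1732 = 9*187 + 49
187 = 3*49 + 40
49 = 1*40 + 9
40 = 4*9 + 4
9 = 2*4 + 1
4 = 4*1 + 0
gcd = 1, so the inverse exists. Back-substitute:
1 = 9 − 2·4
1 = −2·40 + 9·9
1 = 9·49 − 11·40
1 = −11·187 + 42·49
1 = 42·1732 − 389·187
1 = −389·3651 + 820·1732
So 1732·820 ≡ 1 (mod 3651).

820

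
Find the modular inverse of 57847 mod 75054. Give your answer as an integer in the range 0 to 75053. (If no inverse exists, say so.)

56839

gcd(75054, 57847) by repeated division:
75054 = 1·57847 + 17207
57847 = 3·17207 + 6226
17207 = 2·6226 + 4755
6226 = 1·4755 + 1471
4755 = 3·1471 + 342
1471 = 4·342 + 103
342 = 3·103 + 33
103 = 3·33 + 4
33 = 8·4 + 1
4 = 4·1 + 0
Since gcd(57847, 75054) = 1, back-substitute to write 1 as a combination:
1 = 33 − 8·4
1 = −8·103 + 25·33
1 = 25·342 − 83·103
1 = −83·1471 + 357·342
1 = 357·4755 − 1154·1471
1 = −1154·6226 + 1511·4755
1 = 1511·17207 − 4176·6226
1 = −4176·57847 + 14039·17207
1 = 14039·75054 − 18215·57847
Thus 57847·(-18215) ≡ 1 (mod 75054); reducing, -18215 mod 75054 = 56839.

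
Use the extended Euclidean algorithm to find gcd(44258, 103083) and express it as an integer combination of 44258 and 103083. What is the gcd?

1

Euclidean algorithm:
103083 = 2×44258 + 14567
44258 = 3×14567 + 557
14567 = 26×557 + 85
557 = 6×85 + 47
85 = 1×47 + 38
47 = 1×38 + 9
38 = 4×9 + 2
9 = 4×2 + 1
2 = 2×1 + 0
gcd(44258, 103083) = 1.
Back-substituting:
1 = 9 − 4·2
1 = −4·38 + 17·9
1 = 17·47 − 21·38
1 = −21·85 + 38·47
1 = 38·557 − 249·85
1 = −249·14567 + 6512·557
1 = 6512·44258 − 19785·14567
1 = −19785·103083 + 46082·44258
So 1 = (-19785)·103083 + (46082)·44258.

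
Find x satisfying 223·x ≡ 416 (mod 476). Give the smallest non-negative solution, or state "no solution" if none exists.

First find gcd(223, 476):
476 = 2·223 + 30
223 = 7·30 + 13
30 = 2·13 + 4
13 = 3·4 + 1
4 = 4·1 + 0
gcd = 1, so a unique solution mod 476 exists.
Back-substitute for the Bézout coefficients:
1 = 13 − 3·4
1 = −3·30 + 7·13
1 = 7·223 − 52·30
1 = −52·476 + 111·223
So 223·(111) ≡ 1 (mod 476), giving 223⁻¹ ≡ 111.
x ≡ 223⁻¹·416 ≡ 111·416 ≡ 4 (mod 476).

4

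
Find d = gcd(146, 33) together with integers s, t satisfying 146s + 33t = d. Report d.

1

Apply Euclid's algorithm to 146 and 33:
146 = 4×33 + 14
33 = 2×14 + 5
14 = 2×5 + 4
5 = 1×4 + 1
4 = 4×1 + 0
gcd(146, 33) = 1.
Express as a combination:
1 = 5 − 4
1 = −14 + 3·5
1 = 3·33 − 7·14
1 = −7·146 + 31·33
So 1 = (-7)·146 + (31)·33.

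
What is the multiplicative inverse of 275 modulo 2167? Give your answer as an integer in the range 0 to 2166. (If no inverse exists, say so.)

no inverse exists

Euclidean algorithm on 2167, 275:
2167 = 7*275 + 242
275 = 1*242 + 33
242 = 7*33 + 11
33 = 3*11 + 0
The gcd is 11, not 1, hence no inverse exists.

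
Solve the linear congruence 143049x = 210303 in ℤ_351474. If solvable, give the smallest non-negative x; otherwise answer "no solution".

98265

First find gcd(143049, 351474):
351474 = 2×143049 + 65376
143049 = 2×65376 + 12297
65376 = 5×12297 + 3891
12297 = 3×3891 + 624
3891 = 6×624 + 147
624 = 4×147 + 36
147 = 4×36 + 3
36 = 12×3 + 0
gcd = 3 and 3 | 210303, so solutions exist. Divide through by 3: 47683x ≡ 70101 (mod 117158).
Now find 47683⁻¹ mod 117158:
117158 = 2*47683 + 21792
47683 = 2*21792 + 4099
21792 = 5*4099 + 1297
4099 = 3*1297 + 208
1297 = 6*208 + 49
208 = 4*49 + 12
49 = 4*12 + 1
12 = 12*1 + 0
Back-substitute:
1 = 49 − 4·12
1 = −4·208 + 17·49
1 = 17·1297 − 106·208
1 = −106·4099 + 335·1297
1 = 335·21792 − 1781·4099
1 = −1781·47683 + 3897·21792
1 = 3897·117158 − 9575·47683
So 47683·(-9575) ≡ 1 (mod 117158), i.e. 47683⁻¹ ≡ 107583.
Then x ≡ 107583·70101 ≡ 98265 (mod 117158); the smallest non-negative solution is x = 98265.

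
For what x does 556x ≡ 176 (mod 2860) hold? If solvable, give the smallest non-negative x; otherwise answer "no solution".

561

First find gcd(556, 2860):
2860 = 5×556 + 80
556 = 6×80 + 76
80 = 1×76 + 4
76 = 19×4 + 0
gcd = 4 and 4 | 176, so solutions exist. Divide through by 4: 139x ≡ 44 (mod 715).
Now find 139⁻¹ mod 715:
715 = 5·139 + 20
139 = 6·20 + 19
20 = 1·19 + 1
19 = 19·1 + 0
Back-substitute:
1 = 20 − 19
1 = −139 + 7·20
1 = 7·715 − 36·139
So 139·(-36) ≡ 1 (mod 715), i.e. 139⁻¹ ≡ 679.
Then x ≡ 679·44 ≡ 561 (mod 715); the smallest non-negative solution is x = 561.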